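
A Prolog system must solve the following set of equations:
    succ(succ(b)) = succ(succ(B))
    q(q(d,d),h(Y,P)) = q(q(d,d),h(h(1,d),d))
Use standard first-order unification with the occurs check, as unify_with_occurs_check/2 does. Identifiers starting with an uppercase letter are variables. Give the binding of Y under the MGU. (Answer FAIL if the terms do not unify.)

h(1,d)

Decompose succ/1: succ(b) = succ(B).
Decompose succ/1: b = B.
Bind B := b; no other remaining equation mentions B.
Decompose q/2: q(d,d) = q(d,d),  h(Y,P) = h(h(1,d),d).
Delete trivial equation q(d,d) = q(d,d).
Decompose h/2: Y = h(1,d),  P = d.
Bind Y := h(1,d); no other remaining equation mentions Y.
Bind P := d.
MGU = { B = b, Y = h(1,d), P = d }, so Y = h(1,d).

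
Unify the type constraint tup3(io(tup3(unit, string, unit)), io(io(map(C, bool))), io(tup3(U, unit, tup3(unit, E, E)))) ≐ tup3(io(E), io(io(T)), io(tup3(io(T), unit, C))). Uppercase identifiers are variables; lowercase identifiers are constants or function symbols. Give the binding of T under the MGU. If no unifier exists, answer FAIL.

map(tup3(unit, tup3(unit, string, unit), tup3(unit, string, unit)), bool)

Decompose tup3/3: io(tup3(unit, string, unit)) ≐ io(E),  io(io(map(C, bool))) ≐ io(io(T)),  io(tup3(U, unit, tup3(unit, E, E))) ≐ io(tup3(io(T), unit, C)).
Decompose io/1: tup3(unit, string, unit) ≐ E.
Bind E := tup3(unit, string, unit); substituting into the one remaining equation that mentions E gives: io(tup3(U, unit, tup3(unit, tup3(unit, string, unit), tup3(unit, string, unit)))) ≐ io(tup3(io(T), unit, C)).
Decompose io/1: io(map(C, bool)) ≐ io(T).
Decompose io/1: map(C, bool) ≐ T.
Bind T := map(C, bool); substituting into the remaining equation gives: io(tup3(U, unit, tup3(unit, tup3(unit, string, unit), tup3(unit, string, unit)))) ≐ io(tup3(io(map(C, bool)), unit, C)).
Decompose io/1: tup3(U, unit, tup3(unit, tup3(unit, string, unit), tup3(unit, string, unit))) ≐ tup3(io(map(C, bool)), unit, C).
Decompose tup3/3: U ≐ io(map(C, bool)),  unit ≐ unit,  tup3(unit, tup3(unit, string, unit), tup3(unit, string, unit)) ≐ C.
Bind U := io(map(C, bool)); no other remaining equation mentions U.
Delete trivial equation unit ≐ unit.
Bind C := tup3(unit, tup3(unit, string, unit), tup3(unit, string, unit)). Substituting into the earlier bindings gives T := map(tup3(unit, tup3(unit, string, unit), tup3(unit, string, unit)), bool), U := io(map(tup3(unit, tup3(unit, string, unit), tup3(unit, string, unit)), bool)).
MGU = { E ↦ tup3(unit, string, unit), T ↦ map(tup3(unit, tup3(unit, string, unit), tup3(unit, string, unit)), bool), U ↦ io(map(tup3(unit, tup3(unit, string, unit), tup3(unit, string, unit)), bool)), C ↦ tup3(unit, tup3(unit, string, unit), tup3(unit, string, unit)) }, so T ↦ map(tup3(unit, tup3(unit, string, unit), tup3(unit, string, unit)), bool).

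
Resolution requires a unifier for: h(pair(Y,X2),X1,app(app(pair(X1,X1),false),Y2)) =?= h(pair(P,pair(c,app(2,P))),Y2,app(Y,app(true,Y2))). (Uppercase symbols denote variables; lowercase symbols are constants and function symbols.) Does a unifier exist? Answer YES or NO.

NO

Decompose h/3: pair(Y,X2) =?= pair(P,pair(c,app(2,P))),  X1 =?= Y2,  app(app(pair(X1,X1),false),Y2) =?= app(Y,app(true,Y2)).
Decompose pair/2: Y =?= P,  X2 =?= pair(c,app(2,P)).
Bind Y := P; substituting into the one remaining equation that mentions Y gives: app(app(pair(X1,X1),false),Y2) =?= app(P,app(true,Y2)).
Bind X2 := pair(c,app(2,P)); no other remaining equation mentions X2.
Bind X1 := Y2; substituting into the remaining equation gives: app(app(pair(Y2,Y2),false),Y2) =?= app(P,app(true,Y2)).
Decompose app/2: app(pair(Y2,Y2),false) =?= P,  Y2 =?= app(true,Y2).
Bind P := app(pair(Y2,Y2),false); no other remaining equation mentions P. Substituting into the earlier bindings gives Y := app(pair(Y2,Y2),false), X2 := pair(c,app(2,app(pair(Y2,Y2),false))).
Occurs check fails: Y2 occurs in app(true,Y2); the equation Y2 =?= app(true,Y2) has no finite solution.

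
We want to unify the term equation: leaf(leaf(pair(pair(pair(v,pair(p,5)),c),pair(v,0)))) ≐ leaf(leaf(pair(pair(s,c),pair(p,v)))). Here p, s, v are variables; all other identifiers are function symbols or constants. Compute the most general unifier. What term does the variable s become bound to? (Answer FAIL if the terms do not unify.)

Decompose leaf/1: leaf(pair(pair(pair(v,pair(p,5)),c),pair(v,0))) ≐ leaf(pair(pair(s,c),pair(p,v))).
Decompose leaf/1: pair(pair(pair(v,pair(p,5)),c),pair(v,0)) ≐ pair(pair(s,c),pair(p,v)).
Decompose pair/2: pair(pair(v,pair(p,5)),c) ≐ pair(s,c),  pair(v,0) ≐ pair(p,v).
Decompose pair/2: pair(v,pair(p,5)) ≐ s,  c ≐ c.
Bind s := pair(v,pair(p,5)); no other remaining equation mentions s.
Delete trivial equation c ≐ c.
Decompose pair/2: v ≐ p,  0 ≐ v.
Bind v := p; substituting into the remaining equation gives: 0 ≐ p. Substituting into the earlier binding gives s := pair(p,pair(p,5)).
Bind p := 0. Substituting into the earlier bindings gives s := pair(0,pair(0,5)), v := 0.
MGU = { s -> pair(0,pair(0,5)), v -> 0, p -> 0 }, so s -> pair(0,pair(0,5)).

pair(0,pair(0,5))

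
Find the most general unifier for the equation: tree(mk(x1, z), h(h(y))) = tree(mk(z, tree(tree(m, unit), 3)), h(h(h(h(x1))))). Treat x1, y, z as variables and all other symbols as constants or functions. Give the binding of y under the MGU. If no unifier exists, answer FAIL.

Decompose tree/2: mk(x1, z) = mk(z, tree(tree(m, unit), 3)),  h(h(y)) = h(h(h(h(x1)))).
Decompose mk/2: x1 = z,  z = tree(tree(m, unit), 3).
Bind x1 := z; substituting into the one remaining equation that mentions x1 gives: h(h(y)) = h(h(h(h(z)))).
Bind z := tree(tree(m, unit), 3); substituting into the remaining equation gives: h(h(y)) = h(h(h(h(tree(tree(m, unit), 3))))). Substituting into the earlier binding gives x1 := tree(tree(m, unit), 3).
Decompose h/1: h(y) = h(h(h(tree(tree(m, unit), 3)))).
Decompose h/1: y = h(h(tree(tree(m, unit), 3))).
Bind y := h(h(tree(tree(m, unit), 3))).
MGU = { x1 := tree(tree(m, unit), 3), z := tree(tree(m, unit), 3), y := h(h(tree(tree(m, unit), 3))) }, so y := h(h(tree(tree(m, unit), 3))).

h(h(tree(tree(m, unit), 3)))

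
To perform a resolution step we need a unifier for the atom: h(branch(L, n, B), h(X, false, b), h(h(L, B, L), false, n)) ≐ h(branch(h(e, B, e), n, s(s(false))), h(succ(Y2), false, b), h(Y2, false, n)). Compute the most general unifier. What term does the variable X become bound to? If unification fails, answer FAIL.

succ(h(h(e, s(s(false)), e), s(s(false)), h(e, s(s(false)), e)))

Decompose h/3: branch(L, n, B) ≐ branch(h(e, B, e), n, s(s(false))),  h(X, false, b) ≐ h(succ(Y2), false, b),  h(h(L, B, L), false, n) ≐ h(Y2, false, n).
Decompose branch/3: L ≐ h(e, B, e),  n ≐ n,  B ≐ s(s(false)).
Bind L := h(e, B, e); substituting into the one remaining equation that mentions L gives: h(h(h(e, B, e), B, h(e, B, e)), false, n) ≐ h(Y2, false, n).
Delete trivial equation n ≐ n.
Bind B := s(s(false)); substituting into the one remaining equation that mentions B gives: h(h(h(e, s(s(false)), e), s(s(false)), h(e, s(s(false)), e)), false, n) ≐ h(Y2, false, n). Substituting into the earlier binding gives L := h(e, s(s(false)), e).
Decompose h/3: X ≐ succ(Y2),  false ≐ false,  b ≐ b.
Bind X := succ(Y2); no other remaining equation mentions X.
Delete trivial equation false ≐ false.
Delete trivial equation b ≐ b.
Decompose h/3: h(h(e, s(s(false)), e), s(s(false)), h(e, s(s(false)), e)) ≐ Y2,  false ≐ false,  n ≐ n.
Bind Y2 := h(h(e, s(s(false)), e), s(s(false)), h(e, s(s(false)), e)); no other remaining equation mentions Y2. Substituting into the earlier binding gives X := succ(h(h(e, s(s(false)), e), s(s(false)), h(e, s(s(false)), e))).
Delete trivial equation false ≐ false.
Delete trivial equation n ≐ n.
MGU = { L := h(e, s(s(false)), e), B := s(s(false)), X := succ(h(h(e, s(s(false)), e), s(s(false)), h(e, s(s(false)), e))), Y2 := h(h(e, s(s(false)), e), s(s(false)), h(e, s(s(false)), e)) }, so X := succ(h(h(e, s(s(false)), e), s(s(false)), h(e, s(s(false)), e))).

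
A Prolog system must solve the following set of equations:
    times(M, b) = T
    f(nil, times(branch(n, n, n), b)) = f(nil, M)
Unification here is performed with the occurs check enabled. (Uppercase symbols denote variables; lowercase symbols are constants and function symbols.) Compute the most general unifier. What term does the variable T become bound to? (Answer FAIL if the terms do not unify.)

times(times(branch(n, n, n), b), b)

Bind T := times(M, b); no other remaining equation mentions T.
Decompose f/2: nil = nil,  times(branch(n, n, n), b) = M.
Delete trivial equation nil = nil.
Bind M := times(branch(n, n, n), b). Substituting into the earlier binding gives T := times(times(branch(n, n, n), b), b).
MGU = { T = times(times(branch(n, n, n), b), b), M = times(branch(n, n, n), b) }, so T = times(times(branch(n, n, n), b), b).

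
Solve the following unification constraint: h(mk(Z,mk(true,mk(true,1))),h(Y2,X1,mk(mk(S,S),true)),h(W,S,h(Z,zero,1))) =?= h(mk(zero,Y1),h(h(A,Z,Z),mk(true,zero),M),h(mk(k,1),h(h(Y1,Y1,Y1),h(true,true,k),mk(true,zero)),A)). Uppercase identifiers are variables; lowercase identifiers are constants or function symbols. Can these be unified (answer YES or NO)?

YES

Decompose h/3: mk(Z,mk(true,mk(true,1))) =?= mk(zero,Y1),  h(Y2,X1,mk(mk(S,S),true)) =?= h(h(A,Z,Z),mk(true,zero),M),  h(W,S,h(Z,zero,1)) =?= h(mk(k,1),h(h(Y1,Y1,Y1),h(true,true,k),mk(true,zero)),A).
Decompose mk/2: Z =?= zero,  mk(true,mk(true,1)) =?= Y1.
Bind Z := zero; substituting into the 2 remaining equations that mention Z gives: h(Y2,X1,mk(mk(S,S),true)) =?= h(h(A,zero,zero),mk(true,zero),M),  h(W,S,h(zero,zero,1)) =?= h(mk(k,1),h(h(Y1,Y1,Y1),h(true,true,k),mk(true,zero)),A).
Bind Y1 := mk(true,mk(true,1)); substituting into the one remaining equation that mentions Y1 gives: h(W,S,h(zero,zero,1)) =?= h(mk(k,1),h(h(mk(true,mk(true,1)),mk(true,mk(true,1)),mk(true,mk(true,1))),h(true,true,k),mk(true,zero)),A).
Decompose h/3: Y2 =?= h(A,zero,zero),  X1 =?= mk(true,zero),  mk(mk(S,S),true) =?= M.
Bind Y2 := h(A,zero,zero); no other remaining equation mentions Y2.
Bind X1 := mk(true,zero); no other remaining equation mentions X1.
Bind M := mk(mk(S,S),true); no other remaining equation mentions M.
Decompose h/3: W =?= mk(k,1),  S =?= h(h(mk(true,mk(true,1)),mk(true,mk(true,1)),mk(true,mk(true,1))),h(true,true,k),mk(true,zero)),  h(zero,zero,1) =?= A.
Bind W := mk(k,1); no other remaining equation mentions W.
Bind S := h(h(mk(true,mk(true,1)),mk(true,mk(true,1)),mk(true,mk(true,1))),h(true,true,k),mk(true,zero)); no other remaining equation mentions S. Substituting into the earlier binding gives M := mk(mk(h(h(mk(true,mk(true,1)),mk(true,mk(true,1)),mk(true,mk(true,1))),h(true,true,k),mk(true,zero)),h(h(mk(true,mk(true,1)),mk(true,mk(true,1)),mk(true,mk(true,1))),h(true,true,k),mk(true,zero))),true).
Bind A := h(zero,zero,1). Substituting into the earlier binding gives Y2 := h(h(zero,zero,1),zero,zero).
No equations remain and no clash or occurs-check failure arose, so a unifier exists.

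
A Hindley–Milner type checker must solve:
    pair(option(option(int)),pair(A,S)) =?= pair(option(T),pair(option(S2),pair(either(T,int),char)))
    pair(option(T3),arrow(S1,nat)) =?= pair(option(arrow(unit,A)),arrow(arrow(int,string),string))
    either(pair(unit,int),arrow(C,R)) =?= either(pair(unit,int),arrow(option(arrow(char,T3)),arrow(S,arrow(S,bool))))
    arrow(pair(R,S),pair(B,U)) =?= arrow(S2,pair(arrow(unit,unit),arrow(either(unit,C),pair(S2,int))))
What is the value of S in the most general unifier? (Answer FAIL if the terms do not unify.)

Decompose pair/2: option(option(int)) =?= option(T),  pair(A,S) =?= pair(option(S2),pair(either(T,int),char)).
Decompose option/1: option(int) =?= T.
Bind T := option(int); substituting into the one remaining equation that mentions T gives: pair(A,S) =?= pair(option(S2),pair(either(option(int),int),char)).
Decompose pair/2: A =?= option(S2),  S =?= pair(either(option(int),int),char).
Bind A := option(S2); substituting into the one remaining equation that mentions A gives: pair(option(T3),arrow(S1,nat)) =?= pair(option(arrow(unit,option(S2))),arrow(arrow(int,string),string)).
Bind S := pair(either(option(int),int),char); substituting into the 2 remaining equations that mention S gives: either(pair(unit,int),arrow(C,R)) =?= either(pair(unit,int),arrow(option(arrow(char,T3)),arrow(pair(either(option(int),int),char),arrow(pair(either(option(int),int),char),bool)))),  arrow(pair(R,pair(either(option(int),int),char)),pair(B,U)) =?= arrow(S2,pair(arrow(unit,unit),arrow(either(unit,C),pair(S2,int)))).
Decompose pair/2: option(T3) =?= option(arrow(unit,option(S2))),  arrow(S1,nat) =?= arrow(arrow(int,string),string).
Decompose option/1: T3 =?= arrow(unit,option(S2)).
Bind T3 := arrow(unit,option(S2)); substituting into the one remaining equation that mentions T3 gives: either(pair(unit,int),arrow(C,R)) =?= either(pair(unit,int),arrow(option(arrow(char,arrow(unit,option(S2)))),arrow(pair(either(option(int),int),char),arrow(pair(either(option(int),int),char),bool)))).
Decompose arrow/2: S1 =?= arrow(int,string),  nat =?= string.
Bind S1 := arrow(int,string); no other remaining equation mentions S1.
Clash: constants nat and string differ; no unifier exists.

FAIL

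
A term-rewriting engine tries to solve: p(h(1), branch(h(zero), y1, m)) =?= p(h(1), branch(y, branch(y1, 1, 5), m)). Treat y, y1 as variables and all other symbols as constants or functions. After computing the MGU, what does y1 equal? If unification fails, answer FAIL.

Decompose p/2: h(1) =?= h(1),  branch(h(zero), y1, m) =?= branch(y, branch(y1, 1, 5), m).
Delete trivial equation h(1) =?= h(1).
Decompose branch/3: h(zero) =?= y,  y1 =?= branch(y1, 1, 5),  m =?= m.
Bind y := h(zero); no other remaining equation mentions y.
Occurs check fails: y1 occurs in branch(y1, 1, 5); the equation y1 =?= branch(y1, 1, 5) has no finite solution.

FAIL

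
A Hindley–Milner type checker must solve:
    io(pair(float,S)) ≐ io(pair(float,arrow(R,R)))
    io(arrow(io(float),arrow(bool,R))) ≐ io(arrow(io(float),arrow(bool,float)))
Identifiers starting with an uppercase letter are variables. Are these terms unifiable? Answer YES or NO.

Decompose io/1: pair(float,S) ≐ pair(float,arrow(R,R)).
Decompose pair/2: float ≐ float,  S ≐ arrow(R,R).
Delete trivial equation float ≐ float.
Bind S := arrow(R,R); no other remaining equation mentions S.
Decompose io/1: arrow(io(float),arrow(bool,R)) ≐ arrow(io(float),arrow(bool,float)).
Decompose arrow/2: io(float) ≐ io(float),  arrow(bool,R) ≐ arrow(bool,float).
Delete trivial equation io(float) ≐ io(float).
Decompose arrow/2: bool ≐ bool,  R ≐ float.
Delete trivial equation bool ≐ bool.
Bind R := float. Substituting into the earlier binding gives S := arrow(float,float).
No equations remain and no clash or occurs-check failure arose, so a unifier exists.

YES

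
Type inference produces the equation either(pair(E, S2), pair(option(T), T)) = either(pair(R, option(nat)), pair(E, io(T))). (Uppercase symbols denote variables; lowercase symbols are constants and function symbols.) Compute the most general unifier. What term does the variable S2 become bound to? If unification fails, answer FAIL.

Decompose either/2: pair(E, S2) = pair(R, option(nat)),  pair(option(T), T) = pair(E, io(T)).
Decompose pair/2: E = R,  S2 = option(nat).
Bind E := R; substituting into the one remaining equation that mentions E gives: pair(option(T), T) = pair(R, io(T)).
Bind S2 := option(nat); no other remaining equation mentions S2.
Decompose pair/2: option(T) = R,  T = io(T).
Bind R := option(T); no other remaining equation mentions R. Substituting into the earlier binding gives E := option(T).
Occurs check fails: T occurs in io(T); the equation T = io(T) has no finite solution.

FAIL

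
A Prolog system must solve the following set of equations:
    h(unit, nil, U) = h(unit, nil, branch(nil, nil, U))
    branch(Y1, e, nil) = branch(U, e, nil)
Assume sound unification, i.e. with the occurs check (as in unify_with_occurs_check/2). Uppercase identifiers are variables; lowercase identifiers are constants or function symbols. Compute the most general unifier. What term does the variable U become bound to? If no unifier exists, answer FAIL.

FAIL

Decompose h/3: unit = unit,  nil = nil,  U = branch(nil, nil, U).
Delete trivial equation unit = unit.
Delete trivial equation nil = nil.
Occurs check fails: U occurs in branch(nil, nil, U); the equation U = branch(nil, nil, U) has no finite solution.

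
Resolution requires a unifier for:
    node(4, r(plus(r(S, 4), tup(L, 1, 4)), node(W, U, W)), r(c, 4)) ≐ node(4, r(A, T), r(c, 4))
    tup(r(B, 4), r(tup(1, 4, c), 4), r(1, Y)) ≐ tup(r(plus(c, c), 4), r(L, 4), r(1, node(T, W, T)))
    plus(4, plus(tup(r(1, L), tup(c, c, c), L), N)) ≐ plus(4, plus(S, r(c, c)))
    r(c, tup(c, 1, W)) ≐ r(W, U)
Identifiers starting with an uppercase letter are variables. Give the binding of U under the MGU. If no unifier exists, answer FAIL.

tup(c, 1, c)

Decompose node/3: 4 ≐ 4,  r(plus(r(S, 4), tup(L, 1, 4)), node(W, U, W)) ≐ r(A, T),  r(c, 4) ≐ r(c, 4).
Delete trivial equation 4 ≐ 4.
Decompose r/2: plus(r(S, 4), tup(L, 1, 4)) ≐ A,  node(W, U, W) ≐ T.
Bind A := plus(r(S, 4), tup(L, 1, 4)); no other remaining equation mentions A.
Bind T := node(W, U, W); substituting into the one remaining equation that mentions T gives: tup(r(B, 4), r(tup(1, 4, c), 4), r(1, Y)) ≐ tup(r(plus(c, c), 4), r(L, 4), r(1, node(node(W, U, W), W, node(W, U, W)))).
Delete trivial equation r(c, 4) ≐ r(c, 4).
Decompose tup/3: r(B, 4) ≐ r(plus(c, c), 4),  r(tup(1, 4, c), 4) ≐ r(L, 4),  r(1, Y) ≐ r(1, node(node(W, U, W), W, node(W, U, W))).
Decompose r/2: B ≐ plus(c, c),  4 ≐ 4.
Bind B := plus(c, c); no other remaining equation mentions B.
Delete trivial equation 4 ≐ 4.
Decompose r/2: tup(1, 4, c) ≐ L,  4 ≐ 4.
Bind L := tup(1, 4, c); substituting into the one remaining equation that mentions L gives: plus(4, plus(tup(r(1, tup(1, 4, c)), tup(c, c, c), tup(1, 4, c)), N)) ≐ plus(4, plus(S, r(c, c))). Substituting into the earlier binding gives A := plus(r(S, 4), tup(tup(1, 4, c), 1, 4)).
Delete trivial equation 4 ≐ 4.
Decompose r/2: 1 ≐ 1,  Y ≐ node(node(W, U, W), W, node(W, U, W)).
Delete trivial equation 1 ≐ 1.
Bind Y := node(node(W, U, W), W, node(W, U, W)); no other remaining equation mentions Y.
Decompose plus/2: 4 ≐ 4,  plus(tup(r(1, tup(1, 4, c)), tup(c, c, c), tup(1, 4, c)), N) ≐ plus(S, r(c, c)).
Delete trivial equation 4 ≐ 4.
Decompose plus/2: tup(r(1, tup(1, 4, c)), tup(c, c, c), tup(1, 4, c)) ≐ S,  N ≐ r(c, c).
Bind S := tup(r(1, tup(1, 4, c)), tup(c, c, c), tup(1, 4, c)); no other remaining equation mentions S. Substituting into the earlier binding gives A := plus(r(tup(r(1, tup(1, 4, c)), tup(c, c, c), tup(1, 4, c)), 4), tup(tup(1, 4, c), 1, 4)).
Bind N := r(c, c); no other remaining equation mentions N.
Decompose r/2: c ≐ W,  tup(c, 1, W) ≐ U.
Bind W := c; substituting into the remaining equation gives: tup(c, 1, c) ≐ U. Substituting into the earlier bindings gives T := node(c, U, c), Y := node(node(c, U, c), c, node(c, U, c)).
Bind U := tup(c, 1, c). Substituting into the earlier bindings gives T := node(c, tup(c, 1, c), c), Y := node(node(c, tup(c, 1, c), c), c, node(c, tup(c, 1, c), c)).
MGU = { A -> plus(r(tup(r(1, tup(1, 4, c)), tup(c, c, c), tup(1, 4, c)), 4), tup(tup(1, 4, c), 1, 4)), T -> node(c, tup(c, 1, c), c), B -> plus(c, c), L -> tup(1, 4, c), Y -> node(node(c, tup(c, 1, c), c), c, node(c, tup(c, 1, c), c)), S -> tup(r(1, tup(1, 4, c)), tup(c, c, c), tup(1, 4, c)), N -> r(c, c), W -> c, U -> tup(c, 1, c) }, so U -> tup(c, 1, c).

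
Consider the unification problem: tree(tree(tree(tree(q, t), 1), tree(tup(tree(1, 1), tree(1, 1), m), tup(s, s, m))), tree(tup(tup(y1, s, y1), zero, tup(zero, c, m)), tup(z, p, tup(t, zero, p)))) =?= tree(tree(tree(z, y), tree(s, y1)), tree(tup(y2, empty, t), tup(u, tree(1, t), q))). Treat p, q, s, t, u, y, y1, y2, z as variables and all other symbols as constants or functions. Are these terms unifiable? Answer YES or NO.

NO

Decompose tree/2: tree(tree(tree(q, t), 1), tree(tup(tree(1, 1), tree(1, 1), m), tup(s, s, m))) =?= tree(tree(z, y), tree(s, y1)),  tree(tup(tup(y1, s, y1), zero, tup(zero, c, m)), tup(z, p, tup(t, zero, p))) =?= tree(tup(y2, empty, t), tup(u, tree(1, t), q)).
Decompose tree/2: tree(tree(q, t), 1) =?= tree(z, y),  tree(tup(tree(1, 1), tree(1, 1), m), tup(s, s, m)) =?= tree(s, y1).
Decompose tree/2: tree(q, t) =?= z,  1 =?= y.
Bind z := tree(q, t); substituting into the one remaining equation that mentions z gives: tree(tup(tup(y1, s, y1), zero, tup(zero, c, m)), tup(tree(q, t), p, tup(t, zero, p))) =?= tree(tup(y2, empty, t), tup(u, tree(1, t), q)).
Bind y := 1; no other remaining equation mentions y.
Decompose tree/2: tup(tree(1, 1), tree(1, 1), m) =?= s,  tup(s, s, m) =?= y1.
Bind s := tup(tree(1, 1), tree(1, 1), m); substituting into the remaining equations gives: tup(tup(tree(1, 1), tree(1, 1), m), tup(tree(1, 1), tree(1, 1), m), m) =?= y1,  tree(tup(tup(y1, tup(tree(1, 1), tree(1, 1), m), y1), zero, tup(zero, c, m)), tup(tree(q, t), p, tup(t, zero, p))) =?= tree(tup(y2, empty, t), tup(u, tree(1, t), q)).
Bind y1 := tup(tup(tree(1, 1), tree(1, 1), m), tup(tree(1, 1), tree(1, 1), m), m); substituting into the remaining equation gives: tree(tup(tup(tup(tup(tree(1, 1), tree(1, 1), m), tup(tree(1, 1), tree(1, 1), m), m), tup(tree(1, 1), tree(1, 1), m), tup(tup(tree(1, 1), tree(1, 1), m), tup(tree(1, 1), tree(1, 1), m), m)), zero, tup(zero, c, m)), tup(tree(q, t), p, tup(t, zero, p))) =?= tree(tup(y2, empty, t), tup(u, tree(1, t), q)).
Decompose tree/2: tup(tup(tup(tup(tree(1, 1), tree(1, 1), m), tup(tree(1, 1), tree(1, 1), m), m), tup(tree(1, 1), tree(1, 1), m), tup(tup(tree(1, 1), tree(1, 1), m), tup(tree(1, 1), tree(1, 1), m), m)), zero, tup(zero, c, m)) =?= tup(y2, empty, t),  tup(tree(q, t), p, tup(t, zero, p)) =?= tup(u, tree(1, t), q).
Decompose tup/3: tup(tup(tup(tree(1, 1), tree(1, 1), m), tup(tree(1, 1), tree(1, 1), m), m), tup(tree(1, 1), tree(1, 1), m), tup(tup(tree(1, 1), tree(1, 1), m), tup(tree(1, 1), tree(1, 1), m), m)) =?= y2,  zero =?= empty,  tup(zero, c, m) =?= t.
Bind y2 := tup(tup(tup(tree(1, 1), tree(1, 1), m), tup(tree(1, 1), tree(1, 1), m), m), tup(tree(1, 1), tree(1, 1), m), tup(tup(tree(1, 1), tree(1, 1), m), tup(tree(1, 1), tree(1, 1), m), m)); no other remaining equation mentions y2.
Clash: constants zero and empty differ; no unifier exists.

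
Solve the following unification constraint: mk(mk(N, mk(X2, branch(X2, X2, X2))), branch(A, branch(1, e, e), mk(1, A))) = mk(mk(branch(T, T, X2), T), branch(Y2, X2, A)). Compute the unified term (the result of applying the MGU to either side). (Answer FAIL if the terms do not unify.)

FAIL

Decompose mk/2: mk(N, mk(X2, branch(X2, X2, X2))) = mk(branch(T, T, X2), T),  branch(A, branch(1, e, e), mk(1, A)) = branch(Y2, X2, A).
Decompose mk/2: N = branch(T, T, X2),  mk(X2, branch(X2, X2, X2)) = T.
Bind N := branch(T, T, X2); no other remaining equation mentions N.
Bind T := mk(X2, branch(X2, X2, X2)); no other remaining equation mentions T. Substituting into the earlier binding gives N := branch(mk(X2, branch(X2, X2, X2)), mk(X2, branch(X2, X2, X2)), X2).
Decompose branch/3: A = Y2,  branch(1, e, e) = X2,  mk(1, A) = A.
Bind A := Y2; substituting into the one remaining equation that mentions A gives: mk(1, Y2) = Y2.
Bind X2 := branch(1, e, e); no other remaining equation mentions X2. Substituting into the earlier bindings gives N := branch(mk(branch(1, e, e), branch(branch(1, e, e), branch(1, e, e), branch(1, e, e))), mk(branch(1, e, e), branch(branch(1, e, e), branch(1, e, e), branch(1, e, e))), branch(1, e, e)), T := mk(branch(1, e, e), branch(branch(1, e, e), branch(1, e, e), branch(1, e, e))).
Occurs check fails: Y2 occurs in mk(1, Y2); the equation Y2 = mk(1, Y2) has no finite solution.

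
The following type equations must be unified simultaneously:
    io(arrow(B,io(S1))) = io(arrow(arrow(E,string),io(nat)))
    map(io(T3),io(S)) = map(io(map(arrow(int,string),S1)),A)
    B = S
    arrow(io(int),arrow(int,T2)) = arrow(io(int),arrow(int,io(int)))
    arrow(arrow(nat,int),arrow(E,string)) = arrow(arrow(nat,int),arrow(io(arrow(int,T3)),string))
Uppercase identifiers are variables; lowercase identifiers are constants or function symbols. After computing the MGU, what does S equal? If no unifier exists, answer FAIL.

arrow(io(arrow(int,map(arrow(int,string),nat))),string)

Decompose io/1: arrow(B,io(S1)) = arrow(arrow(E,string),io(nat)).
Decompose arrow/2: B = arrow(E,string),  io(S1) = io(nat).
Bind B := arrow(E,string); substituting into the one remaining equation that mentions B gives: arrow(E,string) = S.
Decompose io/1: S1 = nat.
Bind S1 := nat; substituting into the one remaining equation that mentions S1 gives: map(io(T3),io(S)) = map(io(map(arrow(int,string),nat)),A).
Decompose map/2: io(T3) = io(map(arrow(int,string),nat)),  io(S) = A.
Decompose io/1: T3 = map(arrow(int,string),nat).
Bind T3 := map(arrow(int,string),nat); substituting into the one remaining equation that mentions T3 gives: arrow(arrow(nat,int),arrow(E,string)) = arrow(arrow(nat,int),arrow(io(arrow(int,map(arrow(int,string),nat))),string)).
Bind A := io(S); no other remaining equation mentions A.
Bind S := arrow(E,string); no other remaining equation mentions S. Substituting into the earlier binding gives A := io(arrow(E,string)).
Decompose arrow/2: io(int) = io(int),  arrow(int,T2) = arrow(int,io(int)).
Delete trivial equation io(int) = io(int).
Decompose arrow/2: int = int,  T2 = io(int).
Delete trivial equation int = int.
Bind T2 := io(int); no other remaining equation mentions T2.
Decompose arrow/2: arrow(nat,int) = arrow(nat,int),  arrow(E,string) = arrow(io(arrow(int,map(arrow(int,string),nat))),string).
Delete trivial equation arrow(nat,int) = arrow(nat,int).
Decompose arrow/2: E = io(arrow(int,map(arrow(int,string),nat))),  string = string.
Bind E := io(arrow(int,map(arrow(int,string),nat))); no other remaining equation mentions E. Substituting into the earlier bindings gives B := arrow(io(arrow(int,map(arrow(int,string),nat))),string), A := io(arrow(io(arrow(int,map(arrow(int,string),nat))),string)), S := arrow(io(arrow(int,map(arrow(int,string),nat))),string).
Delete trivial equation string = string.
MGU = { B ↦ arrow(io(arrow(int,map(arrow(int,string),nat))),string), S1 ↦ nat, T3 ↦ map(arrow(int,string),nat), A ↦ io(arrow(io(arrow(int,map(arrow(int,string),nat))),string)), S ↦ arrow(io(arrow(int,map(arrow(int,string),nat))),string), T2 ↦ io(int), E ↦ io(arrow(int,map(arrow(int,string),nat))) }, so S ↦ arrow(io(arrow(int,map(arrow(int,string),nat))),string).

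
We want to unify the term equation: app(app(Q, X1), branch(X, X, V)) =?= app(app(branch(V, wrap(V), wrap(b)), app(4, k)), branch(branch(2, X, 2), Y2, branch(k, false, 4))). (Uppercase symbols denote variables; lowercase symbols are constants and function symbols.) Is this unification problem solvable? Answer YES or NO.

Decompose app/2: app(Q, X1) =?= app(branch(V, wrap(V), wrap(b)), app(4, k)),  branch(X, X, V) =?= branch(branch(2, X, 2), Y2, branch(k, false, 4)).
Decompose app/2: Q =?= branch(V, wrap(V), wrap(b)),  X1 =?= app(4, k).
Bind Q := branch(V, wrap(V), wrap(b)); no other remaining equation mentions Q.
Bind X1 := app(4, k); no other remaining equation mentions X1.
Decompose branch/3: X =?= branch(2, X, 2),  X =?= Y2,  V =?= branch(k, false, 4).
Occurs check fails: X occurs in branch(2, X, 2); the equation X =?= branch(2, X, 2) has no finite solution.

NO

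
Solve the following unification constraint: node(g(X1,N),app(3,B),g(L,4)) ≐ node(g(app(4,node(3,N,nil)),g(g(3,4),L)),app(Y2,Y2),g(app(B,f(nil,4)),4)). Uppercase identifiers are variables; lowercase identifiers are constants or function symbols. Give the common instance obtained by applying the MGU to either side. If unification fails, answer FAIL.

Decompose node/3: g(X1,N) ≐ g(app(4,node(3,N,nil)),g(g(3,4),L)),  app(3,B) ≐ app(Y2,Y2),  g(L,4) ≐ g(app(B,f(nil,4)),4).
Decompose g/2: X1 ≐ app(4,node(3,N,nil)),  N ≐ g(g(3,4),L).
Bind X1 := app(4,node(3,N,nil)); no other remaining equation mentions X1.
Bind N := g(g(3,4),L); no other remaining equation mentions N. Substituting into the earlier binding gives X1 := app(4,node(3,g(g(3,4),L),nil)).
Decompose app/2: 3 ≐ Y2,  B ≐ Y2.
Bind Y2 := 3; substituting into the one remaining equation that mentions Y2 gives: B ≐ 3.
Bind B := 3; substituting into the remaining equation gives: g(L,4) ≐ g(app(3,f(nil,4)),4).
Decompose g/2: L ≐ app(3,f(nil,4)),  4 ≐ 4.
Bind L := app(3,f(nil,4)); no other remaining equation mentions L. Substituting into the earlier bindings gives X1 := app(4,node(3,g(g(3,4),app(3,f(nil,4))),nil)), N := g(g(3,4),app(3,f(nil,4))).
Delete trivial equation 4 ≐ 4.
Applying the MGU to either side gives node(g(app(4,node(3,g(g(3,4),app(3,f(nil,4))),nil)),g(g(3,4),app(3,f(nil,4)))),app(3,3),g(app(3,f(nil,4)),4)).

node(g(app(4,node(3,g(g(3,4),app(3,f(nil,4))),nil)),g(g(3,4),app(3,f(nil,4)))),app(3,3),g(app(3,f(nil,4)),4))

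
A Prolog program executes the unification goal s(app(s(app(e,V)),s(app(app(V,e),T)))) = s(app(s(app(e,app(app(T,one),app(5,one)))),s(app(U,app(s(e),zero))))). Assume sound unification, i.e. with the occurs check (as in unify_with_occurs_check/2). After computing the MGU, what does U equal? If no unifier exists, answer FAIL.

Decompose s/1: app(s(app(e,V)),s(app(app(V,e),T))) = app(s(app(e,app(app(T,one),app(5,one)))),s(app(U,app(s(e),zero)))).
Decompose app/2: s(app(e,V)) = s(app(e,app(app(T,one),app(5,one)))),  s(app(app(V,e),T)) = s(app(U,app(s(e),zero))).
Decompose s/1: app(e,V) = app(e,app(app(T,one),app(5,one))).
Decompose app/2: e = e,  V = app(app(T,one),app(5,one)).
Delete trivial equation e = e.
Bind V := app(app(T,one),app(5,one)); substituting into the remaining equation gives: s(app(app(app(app(T,one),app(5,one)),e),T)) = s(app(U,app(s(e),zero))).
Decompose s/1: app(app(app(app(T,one),app(5,one)),e),T) = app(U,app(s(e),zero)).
Decompose app/2: app(app(app(T,one),app(5,one)),e) = U,  T = app(s(e),zero).
Bind U := app(app(app(T,one),app(5,one)),e); no other remaining equation mentions U.
Bind T := app(s(e),zero). Substituting into the earlier bindings gives V := app(app(app(s(e),zero),one),app(5,one)), U := app(app(app(app(s(e),zero),one),app(5,one)),e).
MGU = { V ↦ app(app(app(s(e),zero),one),app(5,one)), U ↦ app(app(app(app(s(e),zero),one),app(5,one)),e), T ↦ app(s(e),zero) }, so U ↦ app(app(app(app(s(e),zero),one),app(5,one)),e).

app(app(app(app(s(e),zero),one),app(5,one)),e)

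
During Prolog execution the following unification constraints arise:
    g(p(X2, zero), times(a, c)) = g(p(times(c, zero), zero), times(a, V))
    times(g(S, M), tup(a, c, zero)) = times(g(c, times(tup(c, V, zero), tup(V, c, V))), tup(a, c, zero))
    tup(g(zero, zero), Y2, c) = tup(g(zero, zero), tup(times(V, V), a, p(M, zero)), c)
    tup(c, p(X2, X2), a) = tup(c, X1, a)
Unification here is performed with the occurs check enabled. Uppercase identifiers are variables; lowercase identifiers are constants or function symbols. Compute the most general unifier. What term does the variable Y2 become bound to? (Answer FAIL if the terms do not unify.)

Decompose g/2: p(X2, zero) = p(times(c, zero), zero),  times(a, c) = times(a, V).
Decompose p/2: X2 = times(c, zero),  zero = zero.
Bind X2 := times(c, zero); substituting into the one remaining equation that mentions X2 gives: tup(c, p(times(c, zero), times(c, zero)), a) = tup(c, X1, a).
Delete trivial equation zero = zero.
Decompose times/2: a = a,  c = V.
Delete trivial equation a = a.
Bind V := c; substituting into the 2 remaining equations that mention V gives: times(g(S, M), tup(a, c, zero)) = times(g(c, times(tup(c, c, zero), tup(c, c, c))), tup(a, c, zero)),  tup(g(zero, zero), Y2, c) = tup(g(zero, zero), tup(times(c, c), a, p(M, zero)), c).
Decompose times/2: g(S, M) = g(c, times(tup(c, c, zero), tup(c, c, c))),  tup(a, c, zero) = tup(a, c, zero).
Decompose g/2: S = c,  M = times(tup(c, c, zero), tup(c, c, c)).
Bind S := c; no other remaining equation mentions S.
Bind M := times(tup(c, c, zero), tup(c, c, c)); substituting into the one remaining equation that mentions M gives: tup(g(zero, zero), Y2, c) = tup(g(zero, zero), tup(times(c, c), a, p(times(tup(c, c, zero), tup(c, c, c)), zero)), c).
Delete trivial equation tup(a, c, zero) = tup(a, c, zero).
Decompose tup/3: g(zero, zero) = g(zero, zero),  Y2 = tup(times(c, c), a, p(times(tup(c, c, zero), tup(c, c, c)), zero)),  c = c.
Delete trivial equation g(zero, zero) = g(zero, zero).
Bind Y2 := tup(times(c, c), a, p(times(tup(c, c, zero), tup(c, c, c)), zero)); no other remaining equation mentions Y2.
Delete trivial equation c = c.
Decompose tup/3: c = c,  p(times(c, zero), times(c, zero)) = X1,  a = a.
Delete trivial equation c = c.
Bind X1 := p(times(c, zero), times(c, zero)); no other remaining equation mentions X1.
Delete trivial equation a = a.
MGU = { X2 ↦ times(c, zero), V ↦ c, S ↦ c, M ↦ times(tup(c, c, zero), tup(c, c, c)), Y2 ↦ tup(times(c, c), a, p(times(tup(c, c, zero), tup(c, c, c)), zero)), X1 ↦ p(times(c, zero), times(c, zero)) }, so Y2 ↦ tup(times(c, c), a, p(times(tup(c, c, zero), tup(c, c, c)), zero)).

tup(times(c, c), a, p(times(tup(c, c, zero), tup(c, c, c)), zero))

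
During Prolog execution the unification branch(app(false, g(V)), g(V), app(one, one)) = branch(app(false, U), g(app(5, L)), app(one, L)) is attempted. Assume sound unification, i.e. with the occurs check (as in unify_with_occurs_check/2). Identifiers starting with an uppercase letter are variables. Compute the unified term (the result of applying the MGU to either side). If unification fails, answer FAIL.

branch(app(false, g(app(5, one))), g(app(5, one)), app(one, one))

Decompose branch/3: app(false, g(V)) = app(false, U),  g(V) = g(app(5, L)),  app(one, one) = app(one, L).
Decompose app/2: false = false,  g(V) = U.
Delete trivial equation false = false.
Bind U := g(V); no other remaining equation mentions U.
Decompose g/1: V = app(5, L).
Bind V := app(5, L); no other remaining equation mentions V. Substituting into the earlier binding gives U := g(app(5, L)).
Decompose app/2: one = one,  one = L.
Delete trivial equation one = one.
Bind L := one. Substituting into the earlier bindings gives U := g(app(5, one)), V := app(5, one).
Applying the MGU to either side gives branch(app(false, g(app(5, one))), g(app(5, one)), app(one, one)).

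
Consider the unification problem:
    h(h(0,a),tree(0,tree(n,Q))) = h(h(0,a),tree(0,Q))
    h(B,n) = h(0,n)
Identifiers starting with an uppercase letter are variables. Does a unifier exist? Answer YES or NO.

Decompose h/2: h(0,a) = h(0,a),  tree(0,tree(n,Q)) = tree(0,Q).
Delete trivial equation h(0,a) = h(0,a).
Decompose tree/2: 0 = 0,  tree(n,Q) = Q.
Delete trivial equation 0 = 0.
Occurs check fails: Q occurs in tree(n,Q); the equation Q = tree(n,Q) has no finite solution.

NO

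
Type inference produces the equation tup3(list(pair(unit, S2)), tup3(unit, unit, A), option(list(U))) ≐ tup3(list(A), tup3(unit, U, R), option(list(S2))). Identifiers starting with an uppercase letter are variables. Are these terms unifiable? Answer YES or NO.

Decompose tup3/3: list(pair(unit, S2)) ≐ list(A),  tup3(unit, unit, A) ≐ tup3(unit, U, R),  option(list(U)) ≐ option(list(S2)).
Decompose list/1: pair(unit, S2) ≐ A.
Bind A := pair(unit, S2); substituting into the one remaining equation that mentions A gives: tup3(unit, unit, pair(unit, S2)) ≐ tup3(unit, U, R).
Decompose tup3/3: unit ≐ unit,  unit ≐ U,  pair(unit, S2) ≐ R.
Delete trivial equation unit ≐ unit.
Bind U := unit; substituting into the one remaining equation that mentions U gives: option(list(unit)) ≐ option(list(S2)).
Bind R := pair(unit, S2); no other remaining equation mentions R.
Decompose option/1: list(unit) ≐ list(S2).
Decompose list/1: unit ≐ S2.
Bind S2 := unit. Substituting into the earlier bindings gives A := pair(unit, unit), R := pair(unit, unit).
No equations remain and no clash or occurs-check failure arose, so a unifier exists.

YES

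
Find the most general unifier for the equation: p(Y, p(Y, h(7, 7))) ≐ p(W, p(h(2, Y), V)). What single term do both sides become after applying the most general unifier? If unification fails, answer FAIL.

Decompose p/2: Y ≐ W,  p(Y, h(7, 7)) ≐ p(h(2, Y), V).
Bind Y := W; substituting into the remaining equation gives: p(W, h(7, 7)) ≐ p(h(2, W), V).
Decompose p/2: W ≐ h(2, W),  h(7, 7) ≐ V.
Occurs check fails: W occurs in h(2, W); the equation W ≐ h(2, W) has no finite solution.

FAIL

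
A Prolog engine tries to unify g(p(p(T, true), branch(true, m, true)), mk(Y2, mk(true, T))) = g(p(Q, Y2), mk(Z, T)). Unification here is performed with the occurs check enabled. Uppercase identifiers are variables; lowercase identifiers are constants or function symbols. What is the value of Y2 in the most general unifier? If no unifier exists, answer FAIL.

FAIL

Decompose g/2: p(p(T, true), branch(true, m, true)) = p(Q, Y2),  mk(Y2, mk(true, T)) = mk(Z, T).
Decompose p/2: p(T, true) = Q,  branch(true, m, true) = Y2.
Bind Q := p(T, true); no other remaining equation mentions Q.
Bind Y2 := branch(true, m, true); substituting into the remaining equation gives: mk(branch(true, m, true), mk(true, T)) = mk(Z, T).
Decompose mk/2: branch(true, m, true) = Z,  mk(true, T) = T.
Bind Z := branch(true, m, true); no other remaining equation mentions Z.
Occurs check fails: T occurs in mk(true, T); the equation T = mk(true, T) has no finite solution.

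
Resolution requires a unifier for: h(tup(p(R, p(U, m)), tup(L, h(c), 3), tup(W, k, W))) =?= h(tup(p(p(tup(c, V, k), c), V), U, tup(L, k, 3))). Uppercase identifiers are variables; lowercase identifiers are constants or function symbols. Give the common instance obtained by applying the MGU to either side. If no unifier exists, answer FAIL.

Decompose h/1: tup(p(R, p(U, m)), tup(L, h(c), 3), tup(W, k, W)) =?= tup(p(p(tup(c, V, k), c), V), U, tup(L, k, 3)).
Decompose tup/3: p(R, p(U, m)) =?= p(p(tup(c, V, k), c), V),  tup(L, h(c), 3) =?= U,  tup(W, k, W) =?= tup(L, k, 3).
Decompose p/2: R =?= p(tup(c, V, k), c),  p(U, m) =?= V.
Bind R := p(tup(c, V, k), c); no other remaining equation mentions R.
Bind V := p(U, m); no other remaining equation mentions V. Substituting into the earlier binding gives R := p(tup(c, p(U, m), k), c).
Bind U := tup(L, h(c), 3); no other remaining equation mentions U. Substituting into the earlier bindings gives R := p(tup(c, p(tup(L, h(c), 3), m), k), c), V := p(tup(L, h(c), 3), m).
Decompose tup/3: W =?= L,  k =?= k,  W =?= 3.
Bind W := L; substituting into the one remaining equation that mentions W gives: L =?= 3.
Delete trivial equation k =?= k.
Bind L := 3. Substituting into the earlier bindings gives R := p(tup(c, p(tup(3, h(c), 3), m), k), c), V := p(tup(3, h(c), 3), m), U := tup(3, h(c), 3), W := 3.
Applying the MGU to either side gives h(tup(p(p(tup(c, p(tup(3, h(c), 3), m), k), c), p(tup(3, h(c), 3), m)), tup(3, h(c), 3), tup(3, k, 3))).

h(tup(p(p(tup(c, p(tup(3, h(c), 3), m), k), c), p(tup(3, h(c), 3), m)), tup(3, h(c), 3), tup(3, k, 3)))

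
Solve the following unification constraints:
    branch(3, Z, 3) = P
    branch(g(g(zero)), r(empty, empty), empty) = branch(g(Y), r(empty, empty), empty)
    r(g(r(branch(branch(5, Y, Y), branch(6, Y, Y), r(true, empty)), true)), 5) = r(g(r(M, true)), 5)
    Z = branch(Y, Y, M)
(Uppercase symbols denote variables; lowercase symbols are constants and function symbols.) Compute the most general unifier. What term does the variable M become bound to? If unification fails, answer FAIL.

branch(branch(5, g(zero), g(zero)), branch(6, g(zero), g(zero)), r(true, empty))

Bind P := branch(3, Z, 3); no other remaining equation mentions P.
Decompose branch/3: g(g(zero)) = g(Y),  r(empty, empty) = r(empty, empty),  empty = empty.
Decompose g/1: g(zero) = Y.
Bind Y := g(zero); substituting into the 2 remaining equations that mention Y gives: r(g(r(branch(branch(5, g(zero), g(zero)), branch(6, g(zero), g(zero)), r(true, empty)), true)), 5) = r(g(r(M, true)), 5),  Z = branch(g(zero), g(zero), M).
Delete trivial equation r(empty, empty) = r(empty, empty).
Delete trivial equation empty = empty.
Decompose r/2: g(r(branch(branch(5, g(zero), g(zero)), branch(6, g(zero), g(zero)), r(true, empty)), true)) = g(r(M, true)),  5 = 5.
Decompose g/1: r(branch(branch(5, g(zero), g(zero)), branch(6, g(zero), g(zero)), r(true, empty)), true) = r(M, true).
Decompose r/2: branch(branch(5, g(zero), g(zero)), branch(6, g(zero), g(zero)), r(true, empty)) = M,  true = true.
Bind M := branch(branch(5, g(zero), g(zero)), branch(6, g(zero), g(zero)), r(true, empty)); substituting into the one remaining equation that mentions M gives: Z = branch(g(zero), g(zero), branch(branch(5, g(zero), g(zero)), branch(6, g(zero), g(zero)), r(true, empty))).
Delete trivial equation true = true.
Delete trivial equation 5 = 5.
Bind Z := branch(g(zero), g(zero), branch(branch(5, g(zero), g(zero)), branch(6, g(zero), g(zero)), r(true, empty))). Substituting into the earlier binding gives P := branch(3, branch(g(zero), g(zero), branch(branch(5, g(zero), g(zero)), branch(6, g(zero), g(zero)), r(true, empty))), 3).
MGU = { P ↦ branch(3, branch(g(zero), g(zero), branch(branch(5, g(zero), g(zero)), branch(6, g(zero), g(zero)), r(true, empty))), 3), Y ↦ g(zero), M ↦ branch(branch(5, g(zero), g(zero)), branch(6, g(zero), g(zero)), r(true, empty)), Z ↦ branch(g(zero), g(zero), branch(branch(5, g(zero), g(zero)), branch(6, g(zero), g(zero)), r(true, empty))) }, so M ↦ branch(branch(5, g(zero), g(zero)), branch(6, g(zero), g(zero)), r(true, empty)).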